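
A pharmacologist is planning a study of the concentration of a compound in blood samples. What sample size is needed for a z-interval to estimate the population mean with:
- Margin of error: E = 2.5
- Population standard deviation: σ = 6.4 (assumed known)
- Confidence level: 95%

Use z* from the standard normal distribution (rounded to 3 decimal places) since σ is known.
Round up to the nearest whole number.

Using z* since population σ is known (z-interval formula).

For 95% confidence, z* = 1.96 (from standard normal table)

Sample size formula for z-interval: n = (z*σ/E)²

n = (1.96 × 6.4 / 2.5)²
  = (5.017600)²
  = 25.1763

Round up to the nearest whole number: n = 26

26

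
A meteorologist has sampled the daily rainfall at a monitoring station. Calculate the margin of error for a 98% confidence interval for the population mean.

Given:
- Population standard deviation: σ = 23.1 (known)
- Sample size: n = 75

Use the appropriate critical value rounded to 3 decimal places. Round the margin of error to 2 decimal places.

The population standard deviation σ is known, so use the z-interval margin of error formula.

For 98% confidence, z* = 2.326 (from standard normal table)

Margin of error formula for z-interval: E = z* × σ/√n

E = 2.326 × 23.1/√75
  = 2.326 × 2.667358
  = 6.2043

Rounded to 2 decimal places:

6.20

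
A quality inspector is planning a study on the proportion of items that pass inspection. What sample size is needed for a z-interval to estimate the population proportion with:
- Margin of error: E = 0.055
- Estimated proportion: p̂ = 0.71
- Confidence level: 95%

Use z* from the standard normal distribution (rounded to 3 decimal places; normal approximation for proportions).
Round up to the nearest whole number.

Using z* for proportion z-interval (normal approximation).

For 95% confidence, z* = 1.96 (from standard normal table)

Sample size formula for proportion z-interval: n = z*²p̂(1-p̂)/E²

n = 1.96² × 0.71 × 0.29 / 0.055²
  = 3.8416 × 0.2059 / 0.003025
  = 261.4828

Round up to the nearest whole number: n = 262

262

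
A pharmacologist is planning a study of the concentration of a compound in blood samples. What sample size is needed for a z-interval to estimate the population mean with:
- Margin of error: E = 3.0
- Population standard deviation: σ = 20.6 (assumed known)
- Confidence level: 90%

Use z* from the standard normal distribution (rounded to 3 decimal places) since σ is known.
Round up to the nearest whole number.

Using z* since population σ is known (z-interval formula).

For 90% confidence, z* = 1.645 (from standard normal table)

Sample size formula for z-interval: n = (z*σ/E)²

n = (1.645 × 20.6 / 3.0)²
  = (11.295667)²
  = 127.5921

Round up to the nearest whole number: n = 128

128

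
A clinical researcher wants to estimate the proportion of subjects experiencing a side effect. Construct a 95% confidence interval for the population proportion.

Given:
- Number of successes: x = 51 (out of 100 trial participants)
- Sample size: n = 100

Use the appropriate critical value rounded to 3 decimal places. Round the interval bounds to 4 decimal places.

Sample proportion: p̂ = 51/100 = 0.510000

Check conditions for normal approximation:
  np̂ = 51 ≥ 10 ✓
  n(1-p̂) = 49 ≥ 10 ✓

The sample is large enough, so use a z-interval (normal approximation) for the proportion.

For 95% confidence, z* = 1.96 (from standard normal table)

Standard error: SE = √(p̂(1-p̂)/n) = √(0.510000×0.490000/100) = 0.04999000

Margin of error: E = z* × SE = 1.96 × 0.04999000 = 0.097980

Z-interval: p̂ ± E = 0.510000 ± 0.097980 = (0.412020, 0.607980)

Rounded to 4 decimal places:

(0.4120, 0.6080)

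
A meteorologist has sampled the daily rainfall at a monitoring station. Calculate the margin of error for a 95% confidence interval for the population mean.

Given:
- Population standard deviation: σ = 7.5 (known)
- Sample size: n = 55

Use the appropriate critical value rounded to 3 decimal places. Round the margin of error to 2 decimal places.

The population standard deviation σ is known, so use the z-interval margin of error formula.

For 95% confidence, z* = 1.96 (from standard normal table)

Margin of error formula for z-interval: E = z* × σ/√n

E = 1.96 × 7.5/√55
  = 1.96 × 1.011300
  = 1.9821

Rounded to 2 decimal places:

1.98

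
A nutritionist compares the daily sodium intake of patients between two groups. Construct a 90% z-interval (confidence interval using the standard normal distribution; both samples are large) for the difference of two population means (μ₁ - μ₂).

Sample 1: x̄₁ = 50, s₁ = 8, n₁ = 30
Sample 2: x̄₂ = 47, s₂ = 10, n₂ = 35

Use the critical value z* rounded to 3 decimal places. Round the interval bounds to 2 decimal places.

Both samples are large (n₁ = 30 ≥ 30, n₂ = 35 ≥ 30), so a z-interval for the difference of means applies.

Point estimate: x̄₁ - x̄₂ = 50 - 47 = 3

Standard error: SE = √(s₁²/n₁ + s₂²/n₂)
= √(8²/30 + 10²/35)
= √(2.133333 + 2.857143)
= 2.233937

For 90% confidence, z* = 1.645 (from standard normal table)
Margin of error: E = z* × SE = 1.645 × 2.233937 = 3.6748

Z-interval: (x̄₁ - x̄₂) ± E = 3 ± 3.6748 = (-0.6748, 6.6748)

Rounded to 2 decimal places:

(-0.67, 6.67)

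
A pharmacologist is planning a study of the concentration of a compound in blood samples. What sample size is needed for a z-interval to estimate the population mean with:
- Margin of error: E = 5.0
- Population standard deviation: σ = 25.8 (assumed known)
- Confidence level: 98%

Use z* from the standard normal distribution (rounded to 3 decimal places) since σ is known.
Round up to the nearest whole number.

Using z* since population σ is known (z-interval formula).

For 98% confidence, z* = 2.326 (from standard normal table)

Sample size formula for z-interval: n = (z*σ/E)²

n = (2.326 × 25.8 / 5.0)²
  = (12.002160)²
  = 144.0518

Round up to the nearest whole number: n = 145

145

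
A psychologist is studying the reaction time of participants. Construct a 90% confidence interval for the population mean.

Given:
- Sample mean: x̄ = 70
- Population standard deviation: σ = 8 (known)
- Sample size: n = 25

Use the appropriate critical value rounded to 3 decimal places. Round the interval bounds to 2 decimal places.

The population standard deviation σ is known, so use a z-interval (standard normal critical value).

For 90% confidence, z* = 1.645 (from standard normal table)

Standard error: SE = σ/√n = 8/√25 = 1.600000

Margin of error: E = z* × SE = 1.645 × 1.600000 = 2.6320

Z-interval: x̄ ± E = 70 ± 2.6320 = (67.3680, 72.6320)

Rounded to 2 decimal places:

(67.37, 72.63)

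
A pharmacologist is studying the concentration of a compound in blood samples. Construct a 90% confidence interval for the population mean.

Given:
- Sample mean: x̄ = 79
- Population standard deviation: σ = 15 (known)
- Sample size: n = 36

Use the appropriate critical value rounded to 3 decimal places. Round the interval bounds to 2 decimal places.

The population standard deviation σ is known, so use a z-interval (standard normal critical value).

For 90% confidence, z* = 1.645 (from standard normal table)

Standard error: SE = σ/√n = 15/√36 = 2.500000

Margin of error: E = z* × SE = 1.645 × 2.500000 = 4.1125

Z-interval: x̄ ± E = 79 ± 4.1125 = (74.8875, 83.1125)

Rounded to 2 decimal places:

(74.89, 83.11)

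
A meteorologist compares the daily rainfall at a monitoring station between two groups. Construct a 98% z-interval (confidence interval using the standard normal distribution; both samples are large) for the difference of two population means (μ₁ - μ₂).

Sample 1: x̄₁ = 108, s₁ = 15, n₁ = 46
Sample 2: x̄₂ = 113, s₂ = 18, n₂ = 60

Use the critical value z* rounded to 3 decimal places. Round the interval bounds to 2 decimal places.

Both samples are large (n₁ = 46 ≥ 30, n₂ = 60 ≥ 30), so a z-interval for the difference of means applies.

Point estimate: x̄₁ - x̄₂ = 108 - 113 = -5

Standard error: SE = √(s₁²/n₁ + s₂²/n₂)
= √(15²/46 + 18²/60)
= √(4.891304 + 5.400000)
= 3.208006

For 98% confidence, z* = 2.326 (from standard normal table)
Margin of error: E = z* × SE = 2.326 × 3.208006 = 7.4618

Z-interval: (x̄₁ - x̄₂) ± E = -5 ± 7.4618 = (-12.4618, 2.4618)

Rounded to 2 decimal places:

(-12.46, 2.46)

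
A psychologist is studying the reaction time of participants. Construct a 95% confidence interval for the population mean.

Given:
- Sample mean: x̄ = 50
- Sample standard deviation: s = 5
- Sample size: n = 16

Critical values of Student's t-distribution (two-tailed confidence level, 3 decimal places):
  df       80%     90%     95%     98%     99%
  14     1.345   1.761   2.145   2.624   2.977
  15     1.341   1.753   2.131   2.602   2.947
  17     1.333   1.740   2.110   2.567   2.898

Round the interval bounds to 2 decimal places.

The population standard deviation σ is unknown (only the sample standard deviation s is given), so use a t-interval with df = n - 1 = 16 - 1 = 15.

For 95% confidence with df = 15, t* = 2.131 (from t-table)

Standard error: SE = s/√n = 5/√16 = 1.250000

Margin of error: E = t* × SE = 2.131 × 1.250000 = 2.6637

T-interval: x̄ ± E = 50 ± 2.6637 = (47.3362, 52.6638)

Rounded to 2 decimal places:

(47.34, 52.66)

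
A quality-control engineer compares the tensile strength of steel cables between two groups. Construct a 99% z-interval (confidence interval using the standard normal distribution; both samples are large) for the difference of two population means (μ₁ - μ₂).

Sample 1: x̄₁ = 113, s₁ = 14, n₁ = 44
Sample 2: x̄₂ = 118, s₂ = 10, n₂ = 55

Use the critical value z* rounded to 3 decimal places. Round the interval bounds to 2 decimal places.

Both samples are large (n₁ = 44 ≥ 30, n₂ = 55 ≥ 30), so a z-interval for the difference of means applies.

Point estimate: x̄₁ - x̄₂ = 113 - 118 = -5

Standard error: SE = √(s₁²/n₁ + s₂²/n₂)
= √(14²/44 + 10²/55)
= √(4.454545 + 1.818182)
= 2.504541

For 99% confidence, z* = 2.576 (from standard normal table)
Margin of error: E = z* × SE = 2.576 × 2.504541 = 6.4517

Z-interval: (x̄₁ - x̄₂) ± E = -5 ± 6.4517 = (-11.4517, 1.4517)

Rounded to 2 decimal places:

(-11.45, 1.45)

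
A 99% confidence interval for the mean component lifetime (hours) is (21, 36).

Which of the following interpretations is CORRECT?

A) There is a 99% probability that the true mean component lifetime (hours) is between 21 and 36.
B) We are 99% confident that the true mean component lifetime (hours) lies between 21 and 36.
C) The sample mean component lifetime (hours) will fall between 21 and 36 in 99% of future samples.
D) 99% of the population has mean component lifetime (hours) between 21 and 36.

A confidence interval represents our confidence in the procedure, not a probability statement about the parameter.

Key concept: If we repeated this sampling process many times and computed a 99% CI each time, about 99% of those intervals would contain the true population parameter.

For this specific interval (21, 36):
- Midpoint (point estimate): 28.5
- Margin of error: 7.5

The correct interpretation is the one stating confidence that the true parameter lies in the interval — option B.

B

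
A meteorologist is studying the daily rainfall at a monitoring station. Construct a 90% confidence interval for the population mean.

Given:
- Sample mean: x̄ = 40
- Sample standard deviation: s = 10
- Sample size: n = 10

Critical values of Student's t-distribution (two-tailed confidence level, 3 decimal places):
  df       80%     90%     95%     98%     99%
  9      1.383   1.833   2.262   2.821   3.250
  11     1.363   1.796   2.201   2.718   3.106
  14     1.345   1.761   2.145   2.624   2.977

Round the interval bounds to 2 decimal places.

The population standard deviation σ is unknown (only the sample standard deviation s is given), so use a t-interval with df = n - 1 = 10 - 1 = 9.

For 90% confidence with df = 9, t* = 1.833 (from t-table)

Standard error: SE = s/√n = 10/√10 = 3.162278

Margin of error: E = t* × SE = 1.833 × 3.162278 = 5.7965

T-interval: x̄ ± E = 40 ± 5.7965 = (34.2035, 45.7965)

Rounded to 2 decimal places:

(34.20, 45.80)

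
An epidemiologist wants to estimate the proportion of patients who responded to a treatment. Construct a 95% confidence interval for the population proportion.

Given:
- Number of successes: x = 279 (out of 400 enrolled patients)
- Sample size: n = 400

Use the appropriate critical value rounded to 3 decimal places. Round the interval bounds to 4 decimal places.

Sample proportion: p̂ = 279/400 = 0.697500

Check conditions for normal approximation:
  np̂ = 279 ≥ 10 ✓
  n(1-p̂) = 121 ≥ 10 ✓

The sample is large enough, so use a z-interval (normal approximation) for the proportion.

For 95% confidence, z* = 1.96 (from standard normal table)

Standard error: SE = √(p̂(1-p̂)/n) = √(0.697500×0.302500/400) = 0.02296703

Margin of error: E = z* × SE = 1.96 × 0.02296703 = 0.045015

Z-interval: p̂ ± E = 0.697500 ± 0.045015 = (0.652485, 0.742515)

Rounded to 4 decimal places:

(0.6525, 0.7425)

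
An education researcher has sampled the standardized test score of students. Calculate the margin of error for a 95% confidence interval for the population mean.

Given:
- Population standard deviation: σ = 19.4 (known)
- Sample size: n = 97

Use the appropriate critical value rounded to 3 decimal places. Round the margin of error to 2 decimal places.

The population standard deviation σ is known, so use the z-interval margin of error formula.

For 95% confidence, z* = 1.96 (from standard normal table)

Margin of error formula for z-interval: E = z* × σ/√n

E = 1.96 × 19.4/√97
  = 1.96 × 1.969772
  = 3.8608

Rounded to 2 decimal places:

3.86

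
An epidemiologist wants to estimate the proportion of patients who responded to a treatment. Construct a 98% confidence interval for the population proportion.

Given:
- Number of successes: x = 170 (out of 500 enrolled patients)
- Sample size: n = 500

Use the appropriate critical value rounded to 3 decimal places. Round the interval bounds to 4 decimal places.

Sample proportion: p̂ = 170/500 = 0.340000

Check conditions for normal approximation:
  np̂ = 170 ≥ 10 ✓
  n(1-p̂) = 330 ≥ 10 ✓

The sample is large enough, so use a z-interval (normal approximation) for the proportion.

For 98% confidence, z* = 2.326 (from standard normal table)

Standard error: SE = √(p̂(1-p̂)/n) = √(0.340000×0.660000/500) = 0.02118490

Margin of error: E = z* × SE = 2.326 × 0.02118490 = 0.049276

Z-interval: p̂ ± E = 0.340000 ± 0.049276 = (0.290724, 0.389276)

Rounded to 4 decimal places:

(0.2907, 0.3893)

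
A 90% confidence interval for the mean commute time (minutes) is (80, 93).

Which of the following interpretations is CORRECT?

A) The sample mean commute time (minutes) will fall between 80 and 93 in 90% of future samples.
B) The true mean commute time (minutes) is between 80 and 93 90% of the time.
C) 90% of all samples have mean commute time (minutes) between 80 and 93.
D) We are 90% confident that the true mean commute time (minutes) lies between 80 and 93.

A confidence interval represents our confidence in the procedure, not a probability statement about the parameter.

Key concept: If we repeated this sampling process many times and computed a 90% CI each time, about 90% of those intervals would contain the true population parameter.

For this specific interval (80, 93):
- Midpoint (point estimate): 86.5
- Margin of error: 6.5

The correct interpretation is the one stating confidence that the true parameter lies in the interval — option D.

D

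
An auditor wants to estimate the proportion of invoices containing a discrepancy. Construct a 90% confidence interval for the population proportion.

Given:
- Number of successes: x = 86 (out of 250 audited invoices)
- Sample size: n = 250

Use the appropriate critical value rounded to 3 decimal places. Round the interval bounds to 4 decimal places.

Sample proportion: p̂ = 86/250 = 0.344000

Check conditions for normal approximation:
  np̂ = 86 ≥ 10 ✓
  n(1-p̂) = 164 ≥ 10 ✓

The sample is large enough, so use a z-interval (normal approximation) for the proportion.

For 90% confidence, z* = 1.645 (from standard normal table)

Standard error: SE = √(p̂(1-p̂)/n) = √(0.344000×0.656000/250) = 0.03004423

Margin of error: E = z* × SE = 1.645 × 0.03004423 = 0.049423

Z-interval: p̂ ± E = 0.344000 ± 0.049423 = (0.294577, 0.393423)

Rounded to 4 decimal places:

(0.2946, 0.3934)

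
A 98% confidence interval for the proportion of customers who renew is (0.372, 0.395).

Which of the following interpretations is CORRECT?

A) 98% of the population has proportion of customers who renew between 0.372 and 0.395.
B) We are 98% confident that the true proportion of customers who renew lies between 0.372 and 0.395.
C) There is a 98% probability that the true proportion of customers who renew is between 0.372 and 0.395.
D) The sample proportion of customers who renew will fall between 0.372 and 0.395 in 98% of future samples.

A confidence interval represents our confidence in the procedure, not a probability statement about the parameter.

Key concept: If we repeated this sampling process many times and computed a 98% CI each time, about 98% of those intervals would contain the true population parameter.

For this specific interval (0.372, 0.395):
- Midpoint (point estimate): 0.3835
- Margin of error: 0.0115

The correct interpretation is the one stating confidence that the true parameter lies in the interval — option B.

B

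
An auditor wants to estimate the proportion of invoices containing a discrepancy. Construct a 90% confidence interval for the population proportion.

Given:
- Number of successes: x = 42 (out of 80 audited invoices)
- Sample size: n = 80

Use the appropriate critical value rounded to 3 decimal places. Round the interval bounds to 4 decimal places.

Sample proportion: p̂ = 42/80 = 0.525000

Check conditions for normal approximation:
  np̂ = 42 ≥ 10 ✓
  n(1-p̂) = 38 ≥ 10 ✓

The sample is large enough, so use a z-interval (normal approximation) for the proportion.

For 90% confidence, z* = 1.645 (from standard normal table)

Standard error: SE = √(p̂(1-p̂)/n) = √(0.525000×0.475000/80) = 0.05583178

Margin of error: E = z* × SE = 1.645 × 0.05583178 = 0.091843

Z-interval: p̂ ± E = 0.525000 ± 0.091843 = (0.433157, 0.616843)

Rounded to 4 decimal places:

(0.4332, 0.6168)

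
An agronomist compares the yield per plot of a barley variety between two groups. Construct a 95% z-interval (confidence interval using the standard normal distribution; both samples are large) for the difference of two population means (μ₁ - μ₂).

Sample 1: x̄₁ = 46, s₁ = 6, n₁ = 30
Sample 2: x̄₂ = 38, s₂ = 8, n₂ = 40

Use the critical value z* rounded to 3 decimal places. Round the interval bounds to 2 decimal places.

Both samples are large (n₁ = 30 ≥ 30, n₂ = 40 ≥ 30), so a z-interval for the difference of means applies.

Point estimate: x̄₁ - x̄₂ = 46 - 38 = 8

Standard error: SE = √(s₁²/n₁ + s₂²/n₂)
= √(6²/30 + 8²/40)
= √(1.200000 + 1.600000)
= 1.673320

For 95% confidence, z* = 1.96 (from standard normal table)
Margin of error: E = z* × SE = 1.96 × 1.673320 = 3.2797

Z-interval: (x̄₁ - x̄₂) ± E = 8 ± 3.2797 = (4.7203, 11.2797)

Rounded to 2 decimal places:

(4.72, 11.28)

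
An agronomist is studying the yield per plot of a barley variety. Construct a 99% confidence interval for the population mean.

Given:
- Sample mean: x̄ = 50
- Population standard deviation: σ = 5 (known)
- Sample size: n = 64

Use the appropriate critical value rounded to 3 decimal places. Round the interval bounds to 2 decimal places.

The population standard deviation σ is known, so use a z-interval (standard normal critical value).

For 99% confidence, z* = 2.576 (from standard normal table)

Standard error: SE = σ/√n = 5/√64 = 0.625000

Margin of error: E = z* × SE = 2.576 × 0.625000 = 1.6100

Z-interval: x̄ ± E = 50 ± 1.6100 = (48.3900, 51.6100)

Rounded to 2 decimal places:

(48.39, 51.61)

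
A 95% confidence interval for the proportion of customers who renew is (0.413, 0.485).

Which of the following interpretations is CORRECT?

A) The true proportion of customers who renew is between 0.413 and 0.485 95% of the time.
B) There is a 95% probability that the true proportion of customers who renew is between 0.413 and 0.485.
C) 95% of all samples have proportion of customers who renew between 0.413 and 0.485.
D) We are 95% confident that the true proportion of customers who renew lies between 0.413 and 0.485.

A confidence interval represents our confidence in the procedure, not a probability statement about the parameter.

Key concept: If we repeated this sampling process many times and computed a 95% CI each time, about 95% of those intervals would contain the true population parameter.

For this specific interval (0.413, 0.485):
- Midpoint (point estimate): 0.449
- Margin of error: 0.036

The correct interpretation is the one stating confidence that the true parameter lies in the interval — option D.

D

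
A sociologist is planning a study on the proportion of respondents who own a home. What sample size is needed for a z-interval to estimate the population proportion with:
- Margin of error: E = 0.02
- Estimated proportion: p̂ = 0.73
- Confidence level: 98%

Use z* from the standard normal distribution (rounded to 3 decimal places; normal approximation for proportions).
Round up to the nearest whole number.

Using z* for proportion z-interval (normal approximation).

For 98% confidence, z* = 2.326 (from standard normal table)

Sample size formula for proportion z-interval: n = z*²p̂(1-p̂)/E²

n = 2.326² × 0.73 × 0.27 / 0.02²
  = 5.410276 × 0.1971 / 0.0004
  = 2665.9135

Round up to the nearest whole number: n = 2666

2666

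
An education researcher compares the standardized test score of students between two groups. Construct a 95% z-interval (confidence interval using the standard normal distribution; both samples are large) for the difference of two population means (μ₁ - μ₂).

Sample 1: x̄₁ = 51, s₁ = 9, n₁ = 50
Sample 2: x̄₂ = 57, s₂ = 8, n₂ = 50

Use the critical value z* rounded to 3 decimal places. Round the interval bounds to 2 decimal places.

Both samples are large (n₁ = 50 ≥ 30, n₂ = 50 ≥ 30), so a z-interval for the difference of means applies.

Point estimate: x̄₁ - x̄₂ = 51 - 57 = -6

Standard error: SE = √(s₁²/n₁ + s₂²/n₂)
= √(9²/50 + 8²/50)
= √(1.620000 + 1.280000)
= 1.702939

For 95% confidence, z* = 1.96 (from standard normal table)
Margin of error: E = z* × SE = 1.96 × 1.702939 = 3.3378

Z-interval: (x̄₁ - x̄₂) ± E = -6 ± 3.3378 = (-9.3378, -2.6622)

Rounded to 2 decimal places:

(-9.34, -2.66)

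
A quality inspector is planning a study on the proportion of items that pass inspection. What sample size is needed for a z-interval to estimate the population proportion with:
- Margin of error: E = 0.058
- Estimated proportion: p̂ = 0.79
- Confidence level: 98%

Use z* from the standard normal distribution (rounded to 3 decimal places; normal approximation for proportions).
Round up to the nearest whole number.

Using z* for proportion z-interval (normal approximation).

For 98% confidence, z* = 2.326 (from standard normal table)

Sample size formula for proportion z-interval: n = z*²p̂(1-p̂)/E²

n = 2.326² × 0.79 × 0.21 / 0.058²
  = 5.410276 × 0.1659 / 0.003364
  = 266.8147

Round up to the nearest whole number: n = 267

267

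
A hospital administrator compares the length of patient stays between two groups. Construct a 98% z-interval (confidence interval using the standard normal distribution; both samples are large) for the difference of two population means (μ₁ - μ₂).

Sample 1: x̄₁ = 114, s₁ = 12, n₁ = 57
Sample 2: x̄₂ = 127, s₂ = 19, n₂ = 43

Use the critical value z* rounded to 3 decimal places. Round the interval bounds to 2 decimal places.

Both samples are large (n₁ = 57 ≥ 30, n₂ = 43 ≥ 30), so a z-interval for the difference of means applies.

Point estimate: x̄₁ - x̄₂ = 114 - 127 = -13

Standard error: SE = √(s₁²/n₁ + s₂²/n₂)
= √(12²/57 + 19²/43)
= √(2.526316 + 8.395349)
= 3.304794

For 98% confidence, z* = 2.326 (from standard normal table)
Margin of error: E = z* × SE = 2.326 × 3.304794 = 7.6870

Z-interval: (x̄₁ - x̄₂) ± E = -13 ± 7.6870 = (-20.6870, -5.3130)

Rounded to 2 decimal places:

(-20.69, -5.31)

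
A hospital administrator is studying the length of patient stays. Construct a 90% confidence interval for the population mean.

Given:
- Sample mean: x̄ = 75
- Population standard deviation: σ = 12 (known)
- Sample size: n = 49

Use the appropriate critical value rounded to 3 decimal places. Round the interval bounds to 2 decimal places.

The population standard deviation σ is known, so use a z-interval (standard normal critical value).

For 90% confidence, z* = 1.645 (from standard normal table)

Standard error: SE = σ/√n = 12/√49 = 1.714286

Margin of error: E = z* × SE = 1.645 × 1.714286 = 2.8200

Z-interval: x̄ ± E = 75 ± 2.8200 = (72.1800, 77.8200)

Rounded to 2 decimal places:

(72.18, 77.82)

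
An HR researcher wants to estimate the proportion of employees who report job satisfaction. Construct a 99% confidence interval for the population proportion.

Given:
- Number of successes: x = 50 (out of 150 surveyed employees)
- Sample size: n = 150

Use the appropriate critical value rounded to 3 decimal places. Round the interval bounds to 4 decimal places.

Sample proportion: p̂ = 50/150 = 0.333333

Check conditions for normal approximation:
  np̂ = 50 ≥ 10 ✓
  n(1-p̂) = 100 ≥ 10 ✓

The sample is large enough, so use a z-interval (normal approximation) for the proportion.

For 99% confidence, z* = 2.576 (from standard normal table)

Standard error: SE = √(p̂(1-p̂)/n) = √(0.333333×0.666667/150) = 0.03849002

Margin of error: E = z* × SE = 2.576 × 0.03849002 = 0.099150

Z-interval: p̂ ± E = 0.333333 ± 0.099150 = (0.234183, 0.432484)

Rounded to 4 decimal places:

(0.2342, 0.4325)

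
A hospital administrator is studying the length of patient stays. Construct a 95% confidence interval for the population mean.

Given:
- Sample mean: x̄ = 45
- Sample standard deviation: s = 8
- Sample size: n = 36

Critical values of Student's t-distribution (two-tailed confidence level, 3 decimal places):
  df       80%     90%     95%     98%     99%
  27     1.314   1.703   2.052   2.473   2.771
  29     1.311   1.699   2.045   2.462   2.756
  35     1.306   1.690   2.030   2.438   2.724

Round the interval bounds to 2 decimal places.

The population standard deviation σ is unknown (only the sample standard deviation s is given), so use a t-interval with df = n - 1 = 36 - 1 = 35.

For 95% confidence with df = 35, t* = 2.030 (from t-table)

Standard error: SE = s/√n = 8/√36 = 1.333333

Margin of error: E = t* × SE = 2.030 × 1.333333 = 2.7067

T-interval: x̄ ± E = 45 ± 2.7067 = (42.2933, 47.7067)

Rounded to 2 decimal places:

(42.29, 47.71)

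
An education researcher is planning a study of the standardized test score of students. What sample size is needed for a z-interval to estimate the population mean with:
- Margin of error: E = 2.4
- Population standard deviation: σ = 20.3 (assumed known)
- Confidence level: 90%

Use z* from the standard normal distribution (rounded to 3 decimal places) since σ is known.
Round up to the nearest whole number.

Using z* since population σ is known (z-interval formula).

For 90% confidence, z* = 1.645 (from standard normal table)

Sample size formula for z-interval: n = (z*σ/E)²

n = (1.645 × 20.3 / 2.4)²
  = (13.913958)²
  = 193.5982

Round up to the nearest whole number: n = 194

194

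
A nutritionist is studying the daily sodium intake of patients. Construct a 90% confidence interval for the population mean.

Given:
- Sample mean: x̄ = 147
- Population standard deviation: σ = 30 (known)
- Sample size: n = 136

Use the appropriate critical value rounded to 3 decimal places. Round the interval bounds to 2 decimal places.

The population standard deviation σ is known, so use a z-interval (standard normal critical value).

For 90% confidence, z* = 1.645 (from standard normal table)

Standard error: SE = σ/√n = 30/√136 = 2.572479

Margin of error: E = z* × SE = 1.645 × 2.572479 = 4.2317

Z-interval: x̄ ± E = 147 ± 4.2317 = (142.7683, 151.2317)

Rounded to 2 decimal places:

(142.77, 151.23)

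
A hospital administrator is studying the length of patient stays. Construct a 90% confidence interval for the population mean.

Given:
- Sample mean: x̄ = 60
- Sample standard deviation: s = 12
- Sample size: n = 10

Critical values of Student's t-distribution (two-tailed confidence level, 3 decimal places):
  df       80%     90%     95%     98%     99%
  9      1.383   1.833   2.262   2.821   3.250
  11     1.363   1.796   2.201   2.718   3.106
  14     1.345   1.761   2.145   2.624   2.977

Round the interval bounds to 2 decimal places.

The population standard deviation σ is unknown (only the sample standard deviation s is given), so use a t-interval with df = n - 1 = 10 - 1 = 9.

For 90% confidence with df = 9, t* = 1.833 (from t-table)

Standard error: SE = s/√n = 12/√10 = 3.794733

Margin of error: E = t* × SE = 1.833 × 3.794733 = 6.9557

T-interval: x̄ ± E = 60 ± 6.9557 = (53.0443, 66.9557)

Rounded to 2 decimal places:

(53.04, 66.96)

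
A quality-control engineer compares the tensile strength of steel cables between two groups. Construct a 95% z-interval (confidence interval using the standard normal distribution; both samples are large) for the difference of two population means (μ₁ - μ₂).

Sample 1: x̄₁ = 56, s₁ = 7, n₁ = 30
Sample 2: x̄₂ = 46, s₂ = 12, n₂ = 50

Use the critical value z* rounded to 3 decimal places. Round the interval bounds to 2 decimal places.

Both samples are large (n₁ = 30 ≥ 30, n₂ = 50 ≥ 30), so a z-interval for the difference of means applies.

Point estimate: x̄₁ - x̄₂ = 56 - 46 = 10

Standard error: SE = √(s₁²/n₁ + s₂²/n₂)
= √(7²/30 + 12²/50)
= √(1.633333 + 2.880000)
= 2.124461

For 95% confidence, z* = 1.96 (from standard normal table)
Margin of error: E = z* × SE = 1.96 × 2.124461 = 4.1639

Z-interval: (x̄₁ - x̄₂) ± E = 10 ± 4.1639 = (5.8361, 14.1639)

Rounded to 2 decimal places:

(5.84, 14.16)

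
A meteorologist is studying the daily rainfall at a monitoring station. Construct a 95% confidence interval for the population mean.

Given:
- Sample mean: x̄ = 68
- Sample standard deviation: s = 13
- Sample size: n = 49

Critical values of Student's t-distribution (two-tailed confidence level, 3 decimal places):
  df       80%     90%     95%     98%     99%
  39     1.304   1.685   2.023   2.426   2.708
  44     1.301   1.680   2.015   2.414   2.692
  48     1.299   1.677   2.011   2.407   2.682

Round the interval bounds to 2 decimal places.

The population standard deviation σ is unknown (only the sample standard deviation s is given), so use a t-interval with df = n - 1 = 49 - 1 = 48.

For 95% confidence with df = 48, t* = 2.011 (from t-table)

Standard error: SE = s/√n = 13/√49 = 1.857143

Margin of error: E = t* × SE = 2.011 × 1.857143 = 3.7347

T-interval: x̄ ± E = 68 ± 3.7347 = (64.2653, 71.7347)

Rounded to 2 decimal places:

(64.27, 71.73)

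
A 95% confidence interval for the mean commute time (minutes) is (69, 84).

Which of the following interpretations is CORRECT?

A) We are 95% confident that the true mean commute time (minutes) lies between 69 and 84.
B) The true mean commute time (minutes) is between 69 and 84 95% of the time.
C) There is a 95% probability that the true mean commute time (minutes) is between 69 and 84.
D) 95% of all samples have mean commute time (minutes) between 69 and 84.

A confidence interval represents our confidence in the procedure, not a probability statement about the parameter.

Key concept: If we repeated this sampling process many times and computed a 95% CI each time, about 95% of those intervals would contain the true population parameter.

For this specific interval (69, 84):
- Midpoint (point estimate): 76.5
- Margin of error: 7.5

The correct interpretation is the one stating confidence that the true parameter lies in the interval — option A.

A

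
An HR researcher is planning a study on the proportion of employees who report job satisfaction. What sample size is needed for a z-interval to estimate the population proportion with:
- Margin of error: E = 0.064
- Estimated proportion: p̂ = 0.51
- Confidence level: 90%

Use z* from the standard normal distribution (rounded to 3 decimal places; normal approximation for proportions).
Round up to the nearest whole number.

Using z* for proportion z-interval (normal approximation).

For 90% confidence, z* = 1.645 (from standard normal table)

Sample size formula for proportion z-interval: n = z*²p̂(1-p̂)/E²

n = 1.645² × 0.51 × 0.49 / 0.064²
  = 2.706025 × 0.2499 / 0.004096
  = 165.0966

Round up to the nearest whole number: n = 166

166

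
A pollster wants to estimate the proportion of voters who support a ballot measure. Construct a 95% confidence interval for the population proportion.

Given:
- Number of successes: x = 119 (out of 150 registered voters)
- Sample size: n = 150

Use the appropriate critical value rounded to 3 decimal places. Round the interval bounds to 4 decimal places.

Sample proportion: p̂ = 119/150 = 0.793333

Check conditions for normal approximation:
  np̂ = 119 ≥ 10 ✓
  n(1-p̂) = 31 ≥ 10 ✓

The sample is large enough, so use a z-interval (normal approximation) for the proportion.

For 95% confidence, z* = 1.96 (from standard normal table)

Standard error: SE = √(p̂(1-p̂)/n) = √(0.793333×0.206667/150) = 0.03306111

Margin of error: E = z* × SE = 1.96 × 0.03306111 = 0.064800

Z-interval: p̂ ± E = 0.793333 ± 0.064800 = (0.728534, 0.858133)

Rounded to 4 decimal places:

(0.7285, 0.8581)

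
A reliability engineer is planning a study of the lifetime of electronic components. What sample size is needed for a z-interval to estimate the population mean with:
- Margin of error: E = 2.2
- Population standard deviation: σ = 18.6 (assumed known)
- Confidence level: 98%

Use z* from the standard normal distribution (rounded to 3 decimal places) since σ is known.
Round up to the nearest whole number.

Using z* since population σ is known (z-interval formula).

For 98% confidence, z* = 2.326 (from standard normal table)

Sample size formula for z-interval: n = (z*σ/E)²

n = (2.326 × 18.6 / 2.2)²
  = (19.665273)²
  = 386.7230

Round up to the nearest whole number: n = 387

387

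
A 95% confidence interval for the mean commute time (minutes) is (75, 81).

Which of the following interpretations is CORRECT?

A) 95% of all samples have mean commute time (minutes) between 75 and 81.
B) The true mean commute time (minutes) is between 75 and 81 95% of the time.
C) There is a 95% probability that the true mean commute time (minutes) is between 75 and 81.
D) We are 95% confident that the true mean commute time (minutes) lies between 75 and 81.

A confidence interval represents our confidence in the procedure, not a probability statement about the parameter.

Key concept: If we repeated this sampling process many times and computed a 95% CI each time, about 95% of those intervals would contain the true population parameter.

For this specific interval (75, 81):
- Midpoint (point estimate): 78
- Margin of error: 3

The correct interpretation is the one stating confidence that the true parameter lies in the interval — option D.

D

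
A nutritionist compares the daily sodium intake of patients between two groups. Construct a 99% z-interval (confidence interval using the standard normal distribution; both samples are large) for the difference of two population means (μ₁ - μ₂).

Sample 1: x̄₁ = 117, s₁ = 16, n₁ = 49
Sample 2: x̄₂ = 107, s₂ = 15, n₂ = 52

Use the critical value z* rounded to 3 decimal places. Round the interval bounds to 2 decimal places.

Both samples are large (n₁ = 49 ≥ 30, n₂ = 52 ≥ 30), so a z-interval for the difference of means applies.

Point estimate: x̄₁ - x̄₂ = 117 - 107 = 10

Standard error: SE = √(s₁²/n₁ + s₂²/n₂)
= √(16²/49 + 15²/52)
= √(5.224490 + 4.326923)
= 3.090536

For 99% confidence, z* = 2.576 (from standard normal table)
Margin of error: E = z* × SE = 2.576 × 3.090536 = 7.9612

Z-interval: (x̄₁ - x̄₂) ± E = 10 ± 7.9612 = (2.0388, 17.9612)

Rounded to 2 decimal places:

(2.04, 17.96)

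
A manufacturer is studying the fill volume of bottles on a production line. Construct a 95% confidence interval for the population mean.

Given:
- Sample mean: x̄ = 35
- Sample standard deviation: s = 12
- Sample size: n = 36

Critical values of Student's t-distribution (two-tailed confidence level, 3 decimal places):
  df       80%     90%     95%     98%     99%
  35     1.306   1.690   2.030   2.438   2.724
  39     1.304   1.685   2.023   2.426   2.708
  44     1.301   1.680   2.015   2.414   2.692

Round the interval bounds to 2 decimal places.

The population standard deviation σ is unknown (only the sample standard deviation s is given), so use a t-interval with df = n - 1 = 36 - 1 = 35.

For 95% confidence with df = 35, t* = 2.030 (from t-table)

Standard error: SE = s/√n = 12/√36 = 2.000000

Margin of error: E = t* × SE = 2.030 × 2.000000 = 4.0600

T-interval: x̄ ± E = 35 ± 4.0600 = (30.9400, 39.0600)

Rounded to 2 decimal places:

(30.94, 39.06)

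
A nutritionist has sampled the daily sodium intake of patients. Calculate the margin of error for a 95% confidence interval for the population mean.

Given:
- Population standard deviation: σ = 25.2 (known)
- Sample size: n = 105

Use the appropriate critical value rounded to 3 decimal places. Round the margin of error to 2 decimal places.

The population standard deviation σ is known, so use the z-interval margin of error formula.

For 95% confidence, z* = 1.96 (from standard normal table)

Margin of error formula for z-interval: E = z* × σ/√n

E = 1.96 × 25.2/√105
  = 1.96 × 2.459268
  = 4.8202

Rounded to 2 decimal places:

4.82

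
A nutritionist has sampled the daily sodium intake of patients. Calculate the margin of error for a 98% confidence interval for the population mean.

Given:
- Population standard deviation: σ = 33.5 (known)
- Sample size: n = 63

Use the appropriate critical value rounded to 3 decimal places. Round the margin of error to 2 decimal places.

The population standard deviation σ is known, so use the z-interval margin of error formula.

For 98% confidence, z* = 2.326 (from standard normal table)

Margin of error formula for z-interval: E = z* × σ/√n

E = 2.326 × 33.5/√63
  = 2.326 × 4.220603
  = 9.8171

Rounded to 2 decimal places:

9.82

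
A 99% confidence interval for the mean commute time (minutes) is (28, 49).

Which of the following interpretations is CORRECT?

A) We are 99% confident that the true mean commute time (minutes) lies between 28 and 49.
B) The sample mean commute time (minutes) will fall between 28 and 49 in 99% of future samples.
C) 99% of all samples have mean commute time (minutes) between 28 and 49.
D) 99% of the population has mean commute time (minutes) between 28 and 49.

A confidence interval represents our confidence in the procedure, not a probability statement about the parameter.

Key concept: If we repeated this sampling process many times and computed a 99% CI each time, about 99% of those intervals would contain the true population parameter.

For this specific interval (28, 49):
- Midpoint (point estimate): 38.5
- Margin of error: 10.5

The correct interpretation is the one stating confidence that the true parameter lies in the interval — option A.

A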